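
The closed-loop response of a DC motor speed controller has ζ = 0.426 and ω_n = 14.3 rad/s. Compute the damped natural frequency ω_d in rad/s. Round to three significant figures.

ω_d ≈ 12.9 rad/s

ω_d = ω_n√(1−ζ²) = 14.3·√0.819 = 12.9 rad/s.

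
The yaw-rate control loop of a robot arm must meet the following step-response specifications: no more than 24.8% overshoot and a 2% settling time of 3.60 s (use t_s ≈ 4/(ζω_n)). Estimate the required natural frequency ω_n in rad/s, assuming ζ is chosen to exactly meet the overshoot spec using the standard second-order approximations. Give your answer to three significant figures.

ω_n ≈ 2.74 rad/s

From %OS = 100·exp(−πζ/√(1−ζ²)), invert to get ζ = −ln(OS)/√(π² + ln²(OS)) with OS = 0.248.
−ln 0.248 = 1.394, so ζ = 1.394/√(π² + 1.944) = 0.406.
From t_s ≈ 4/(ζω_n): ω_n = 4/(ζ·t_s) = 4/(0.406·3.60) = 2.74 rad/s.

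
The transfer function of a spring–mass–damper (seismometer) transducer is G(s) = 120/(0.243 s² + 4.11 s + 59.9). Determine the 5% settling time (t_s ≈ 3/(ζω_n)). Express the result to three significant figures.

Dividing through by 0.243: denominator becomes s² + 16.91 s + 246.5.
So ω_n = √246.5 = 15.7 rad/s and ζ = 16.91/(2·15.7) = 0.539.
t_s ≈ 3/(ζω_n) = 0.355 s.

t_s ≈ 0.355 s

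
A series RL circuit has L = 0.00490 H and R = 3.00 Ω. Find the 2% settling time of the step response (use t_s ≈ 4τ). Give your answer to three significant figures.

τ = L/R = 0.00490/3.00 = 0.00163 s.
t_s ≈ 4τ = 0.00653 s.

t_s ≈ 0.00653 s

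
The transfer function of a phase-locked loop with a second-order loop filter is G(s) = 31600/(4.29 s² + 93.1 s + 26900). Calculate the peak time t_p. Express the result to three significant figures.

Dividing through by 4.29: denominator becomes s² + 21.70 s + 6270.
So ω_n = √6270 = 79.2 rad/s and ζ = 21.70/(2·79.2) = 0.137.
ω_d = ω_n√(1−ζ²) = 78.4 rad/s. t_p = π/ω_d = 0.0401 s.

t_p ≈ 0.0401 s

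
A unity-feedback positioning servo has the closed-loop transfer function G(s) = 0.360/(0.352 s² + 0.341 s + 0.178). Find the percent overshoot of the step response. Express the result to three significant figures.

%OS ≈ 5.38%

Dividing through by 0.352: denominator becomes s² + 0.9688 s + 0.5057.
So ω_n = √0.5057 = 0.711 rad/s and ζ = 0.9688/(2·0.711) = 0.681.
%OS = 100 e^{−πζ/√(1−ζ²)} with ζ = 0.681 gives 5.38%.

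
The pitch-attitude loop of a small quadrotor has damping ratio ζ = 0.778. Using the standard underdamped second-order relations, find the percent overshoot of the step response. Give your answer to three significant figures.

%OS ≈ 2.04%

For an underdamped second-order system, %OS = 100·exp(−πζ/√(1−ζ²)).
πζ/√(1−ζ²) = π·0.778/√(1−0.605) = 3.890, so %OS = 100·e^(−3.890) = 2.04%.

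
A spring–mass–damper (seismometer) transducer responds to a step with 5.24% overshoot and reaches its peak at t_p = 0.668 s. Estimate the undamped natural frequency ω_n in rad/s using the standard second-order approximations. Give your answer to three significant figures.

ω_n ≈ 6.45 rad/s

The overshoot fixes ζ = −ln(OS)/√(π²+ln²(OS)) = 0.684.
From t_p = π/ω_d, ω_d = π/0.668 = 4.70 rad/s, so ω_n = ω_d/√(1−ζ²) = 6.45 rad/s.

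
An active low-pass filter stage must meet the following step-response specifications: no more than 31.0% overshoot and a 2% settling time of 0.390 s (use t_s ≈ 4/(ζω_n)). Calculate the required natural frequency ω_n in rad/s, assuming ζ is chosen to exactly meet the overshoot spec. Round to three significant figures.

ω_n ≈ 29.4 rad/s

Inverting the overshoot relation: ζ = |ln 0.310|/√(π² + ln²0.310) = 0.349.
Then ω_n = 4/(ζ t_s) = 4/(0.349 × 0.390) = 29.4 rad/s.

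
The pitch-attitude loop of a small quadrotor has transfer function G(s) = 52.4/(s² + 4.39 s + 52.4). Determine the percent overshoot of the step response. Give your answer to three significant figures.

%OS ≈ 36.8%

Comparing the denominator to s² + 2ζω_n s + ω_n²: ω_n = √52.4 = 7.24 rad/s, and 2ζω_n = 4.39 so ζ = 4.39/(2·7.24) = 0.303.
%OS = 100·exp(−πζ/√(1−ζ²)) = 36.8%.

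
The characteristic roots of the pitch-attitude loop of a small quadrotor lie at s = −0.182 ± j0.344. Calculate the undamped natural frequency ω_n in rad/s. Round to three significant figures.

The poles are at −σ ± jω_d with σ = 0.182 and ω_d = 0.344, so ω_n = √(σ²+ω_d²) = 0.389 rad/s and ζ = σ/ω_n = 0.468.

ω_n ≈ 0.389 rad/s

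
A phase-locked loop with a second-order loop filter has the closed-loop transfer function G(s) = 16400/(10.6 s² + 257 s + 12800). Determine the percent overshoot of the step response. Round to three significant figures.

Dividing through by 10.6: denominator becomes s² + 24.25 s + 1208.
So ω_n = √1208 = 34.7 rad/s and ζ = 24.25/(2·34.7) = 0.349.
Overshoot: exp(−π·0.349/√(1−0.349²)) = 0.311, i.e. 31.1%.

%OS ≈ 31.1%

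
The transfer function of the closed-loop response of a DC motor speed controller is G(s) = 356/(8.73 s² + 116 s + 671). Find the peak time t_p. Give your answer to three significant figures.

t_p ≈ 0.549 s

Dividing through by 8.73: denominator becomes s² + 13.29 s + 76.86.
So ω_n = √76.86 = 8.77 rad/s and ζ = 13.29/(2·8.77) = 0.758.
ω_d = 8.77·√(1 − 0.758²) = 5.72 rad/s. t_p = π/ω_d = 0.549 s.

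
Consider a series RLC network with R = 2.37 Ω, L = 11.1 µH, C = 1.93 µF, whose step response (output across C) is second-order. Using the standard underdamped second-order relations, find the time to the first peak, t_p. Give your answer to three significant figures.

For a series RLC circuit (capacitor voltage as output), ω_n = 1/√(LC) = 1/√(11.1 µH · 1.93 µF) = 216000 rad/s.
ζ = (R/2)·√(C/L) = (2.37/2)·√(1.93 µF/11.1 µH) = 0.494.
ω_d = 216000·√(1 − 0.494²) = 188000 rad/s. t_p = π/ω_d = 0.0000167 s.

t_p ≈ 0.0000167 s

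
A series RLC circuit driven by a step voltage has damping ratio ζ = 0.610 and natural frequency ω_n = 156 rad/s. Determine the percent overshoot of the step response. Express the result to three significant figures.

%OS ≈ 8.91%

For an underdamped second-order system, %OS = 100·exp(−πζ/√(1−ζ²)).
πζ/√(1−ζ²) = π·0.610/√(1−0.372) = 2.418, so %OS = 100·e^(−2.418) = 8.91%.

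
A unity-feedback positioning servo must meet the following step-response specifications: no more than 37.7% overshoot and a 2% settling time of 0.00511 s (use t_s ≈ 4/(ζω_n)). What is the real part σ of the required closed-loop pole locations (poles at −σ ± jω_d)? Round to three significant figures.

σ ≈ 783

The settling-time spec alone fixes σ = ζω_n = 4/t_s = 4/0.00511 = 783.
(Overshoot then fixes ζ = 0.297 and hence ω_d = σ·√(1−ζ²)/ζ = 2520 rad/s.)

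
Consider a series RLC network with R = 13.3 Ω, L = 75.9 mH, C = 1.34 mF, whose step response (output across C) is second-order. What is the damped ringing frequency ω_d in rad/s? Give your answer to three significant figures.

ω_d ≈ 46.4 rad/s

For a series RLC circuit (capacitor voltage as output), ω_n = 1/√(LC) = 1/√(75.9 mH · 1.34 mF) = 99.2 rad/s.
ζ = (R/2)·√(C/L) = (13.3/2)·√(1.34 mF/75.9 mH) = 0.884.
ω_d = ω_n√(1−ζ²) = 46.4 rad/s.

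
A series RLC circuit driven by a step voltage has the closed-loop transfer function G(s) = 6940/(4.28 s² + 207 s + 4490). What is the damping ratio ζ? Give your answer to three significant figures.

ζ ≈ 0.747

Dividing through by 4.28: denominator becomes s² + 48.36 s + 1049.
So ω_n = √1049 = 32.4 rad/s and ζ = 48.36/(2·32.4) = 0.747.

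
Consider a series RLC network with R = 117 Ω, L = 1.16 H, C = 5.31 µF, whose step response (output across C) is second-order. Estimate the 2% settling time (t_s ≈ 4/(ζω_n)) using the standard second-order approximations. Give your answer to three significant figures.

t_s ≈ 0.0793 s

For a series RLC circuit (capacitor voltage as output), ω_n = 1/√(LC) = 1/√(1.16 H · 5.31 µF) = 403 rad/s.
ζ = (R/2)·√(C/L) = (117/2)·√(5.31 µF/1.16 H) = 0.125.
t_s ≈ 4/(ζω_n) = 0.0793 s.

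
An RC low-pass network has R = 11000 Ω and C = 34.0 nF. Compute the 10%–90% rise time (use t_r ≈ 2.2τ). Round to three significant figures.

t_r ≈ 0.000823 s

τ = RC = 11000 × 34.0 nF = 0.000374 s.
t_r ≈ 2.2τ = 0.000823 s.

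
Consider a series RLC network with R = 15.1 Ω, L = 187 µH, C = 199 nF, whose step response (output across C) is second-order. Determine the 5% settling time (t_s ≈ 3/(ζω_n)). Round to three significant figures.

For a series RLC circuit (capacitor voltage as output), ω_n = 1/√(LC) = 1/√(187 µH · 199 nF) = 164000 rad/s.
ζ = (R/2)·√(C/L) = (15.1/2)·√(199 nF/187 µH) = 0.246.
t_s ≈ 3/(ζω_n) = 0.0000743 s.

t_s ≈ 0.0000743 s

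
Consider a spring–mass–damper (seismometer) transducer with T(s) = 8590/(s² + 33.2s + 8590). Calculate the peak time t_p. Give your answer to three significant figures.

t_p ≈ 0.0345 s

ω_n = √8590 = 92.7 rad/s; ζ = 33.2/(2·92.7) = 0.179.
ω_d = 92.7·√(1 − 0.179²) = 91.2 rad/s. Then t_p = π/ω_d = 0.0345 s.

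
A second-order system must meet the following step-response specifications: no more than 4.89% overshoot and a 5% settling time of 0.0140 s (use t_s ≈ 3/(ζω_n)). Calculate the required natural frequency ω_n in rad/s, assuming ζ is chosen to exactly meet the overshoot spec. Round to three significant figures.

Inverting the overshoot relation: ζ = |ln 0.0489|/√(π² + ln²0.0489) = 0.693.
From t_s ≈ 3/(ζω_n): ω_n = 3/(ζ·t_s) = 3/(0.693·0.0140) = 309 rad/s.

ω_n ≈ 309 rad/s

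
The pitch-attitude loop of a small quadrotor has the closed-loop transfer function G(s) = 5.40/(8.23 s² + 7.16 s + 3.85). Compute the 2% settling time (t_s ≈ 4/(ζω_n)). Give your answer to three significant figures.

Dividing through by 8.23: denominator becomes s² + 0.8700 s + 0.4678.
So ω_n = √0.4678 = 0.684 rad/s and ζ = 0.8700/(2·0.684) = 0.636.
t_s ≈ 4/(ζω_n) = 9.20 s.

t_s ≈ 9.20 s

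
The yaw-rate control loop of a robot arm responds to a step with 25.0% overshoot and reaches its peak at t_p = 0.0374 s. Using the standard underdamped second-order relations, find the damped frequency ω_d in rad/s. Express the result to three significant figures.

t_p = π/ω_d, so ω_d = π/0.0374 = 84.0 rad/s.

ω_d ≈ 84.0 rad/s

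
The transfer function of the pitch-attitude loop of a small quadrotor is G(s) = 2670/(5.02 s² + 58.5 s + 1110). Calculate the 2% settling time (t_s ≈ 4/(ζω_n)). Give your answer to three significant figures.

t_s ≈ 0.686 s

Dividing through by 5.02: denominator becomes s² + 11.65 s + 221.1.
So ω_n = √221.1 = 14.9 rad/s and ζ = 11.65/(2·14.9) = 0.392.
t_s ≈ 4/(ζω_n) = 0.686 s.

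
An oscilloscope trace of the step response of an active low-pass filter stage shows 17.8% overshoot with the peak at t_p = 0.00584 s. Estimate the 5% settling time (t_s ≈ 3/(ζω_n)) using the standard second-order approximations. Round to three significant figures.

The overshoot fixes ζ = −ln(OS)/√(π²+ln²(OS)) = 0.482.
t_p = π/ω_d ⇒ ω_d = 538 rad/s; then ω_n = ω_d/√(1−ζ²) = 614 rad/s.
t_s ≈ 3/(ζω_n) = 3/(0.482·614) = 0.0102 s.

t_s ≈ 0.0102 s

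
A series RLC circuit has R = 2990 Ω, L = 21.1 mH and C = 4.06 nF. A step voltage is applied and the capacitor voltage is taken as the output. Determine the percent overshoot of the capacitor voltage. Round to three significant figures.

For a series RLC circuit (capacitor voltage as output), ω_n = 1/√(LC) = 1/√(21.1 mH · 4.06 nF) = 108000 rad/s.
ζ = (R/2)·√(C/L) = (2990/2)·√(4.06 nF/21.1 mH) = 0.656.
%OS = 100·exp(−πζ/√(1−ζ²)) = 6.53%.

%OS ≈ 6.53%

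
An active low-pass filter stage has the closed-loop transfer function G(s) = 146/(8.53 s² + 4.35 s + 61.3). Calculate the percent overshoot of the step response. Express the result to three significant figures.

Dividing through by 8.53: denominator becomes s² + 0.5100 s + 7.186.
So ω_n = √7.186 = 2.68 rad/s and ζ = 0.5100/(2·2.68) = 0.0951.
%OS = 100 e^{−πζ/√(1−ζ²)} with ζ = 0.0951 gives 74.1%.

%OS ≈ 74.1%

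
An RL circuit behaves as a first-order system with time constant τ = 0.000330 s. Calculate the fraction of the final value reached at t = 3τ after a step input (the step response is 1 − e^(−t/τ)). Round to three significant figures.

y(t)/y_∞ = 1 − e^(−t/τ) = 1 − e^(−3) = 1 − e^(−3.00) = 0.950.

y/y_∞ ≈ 0.950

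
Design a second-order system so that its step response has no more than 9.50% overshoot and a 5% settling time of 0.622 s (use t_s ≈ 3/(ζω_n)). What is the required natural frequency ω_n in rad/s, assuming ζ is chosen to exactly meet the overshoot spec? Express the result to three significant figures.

From %OS = 100·exp(−πζ/√(1−ζ²)), invert to get ζ = −ln(OS)/√(π² + ln²(OS)) with OS = 0.0950.
−ln 0.0950 = 2.354, so ζ = 2.354/√(π² + 5.541) = 0.600.
Then ω_n = 3/(ζ t_s) = 3/(0.600 × 0.622) = 8.04 rad/s.

ω_n ≈ 8.04 rad/s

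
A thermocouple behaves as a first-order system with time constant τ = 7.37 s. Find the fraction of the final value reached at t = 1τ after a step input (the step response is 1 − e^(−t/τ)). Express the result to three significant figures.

y(t)/y_∞ = 1 − e^(−t/τ) = 1 − e^(−1) = 1 − e^(−1.00) = 0.632.

y/y_∞ ≈ 0.632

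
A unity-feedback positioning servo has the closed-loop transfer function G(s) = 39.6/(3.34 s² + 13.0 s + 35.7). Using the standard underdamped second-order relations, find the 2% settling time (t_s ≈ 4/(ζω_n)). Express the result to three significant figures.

t_s ≈ 2.06 s

Dividing through by 3.34: denominator becomes s² + 3.892 s + 10.69.
So ω_n = √10.69 = 3.27 rad/s and ζ = 3.892/(2·3.27) = 0.595.
t_s ≈ 4/(ζω_n) = 2.06 s.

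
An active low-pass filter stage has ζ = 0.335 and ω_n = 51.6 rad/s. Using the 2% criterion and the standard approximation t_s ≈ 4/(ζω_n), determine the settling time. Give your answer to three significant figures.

t_s ≈ 0.231 s

t_s ≈ 4/(ζω_n) = 4/(0.335 × 51.6) = 0.231 s.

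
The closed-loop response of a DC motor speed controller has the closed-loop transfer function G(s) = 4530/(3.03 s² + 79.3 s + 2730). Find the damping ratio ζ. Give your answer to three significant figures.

Dividing through by 3.03: denominator becomes s² + 26.17 s + 901.0.
So ω_n = √901.0 = 30.0 rad/s and ζ = 26.17/(2·30.0) = 0.436.

ζ ≈ 0.436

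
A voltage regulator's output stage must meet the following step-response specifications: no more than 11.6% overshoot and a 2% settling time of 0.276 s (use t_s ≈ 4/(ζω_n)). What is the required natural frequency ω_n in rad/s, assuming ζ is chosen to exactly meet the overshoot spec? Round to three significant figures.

ζ = −ln(OS)/√(π² + (ln OS)²). With OS = 0.116, ln OS = −2.154 and ζ = 2.154/3.809 = 0.566.
From t_s ≈ 4/(ζω_n): ω_n = 4/(ζ·t_s) = 4/(0.566·0.276) = 25.6 rad/s.

ω_n ≈ 25.6 rad/s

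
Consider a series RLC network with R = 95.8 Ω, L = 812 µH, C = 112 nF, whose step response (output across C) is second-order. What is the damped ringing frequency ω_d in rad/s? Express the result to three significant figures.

For a series RLC circuit (capacitor voltage as output), ω_n = 1/√(LC) = 1/√(812 µH · 112 nF) = 105000 rad/s.
ζ = (R/2)·√(C/L) = (95.8/2)·√(112 nF/812 µH) = 0.563.
The damped frequency ω_d = ω_n√(1−ζ²) = 86700 rad/s.

ω_d ≈ 86700 rad/s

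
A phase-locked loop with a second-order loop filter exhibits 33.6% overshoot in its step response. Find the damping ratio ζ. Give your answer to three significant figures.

From %OS = 100·exp(−πζ/√(1−ζ²)), invert to get ζ = −ln(OS)/√(π² + ln²(OS)) with OS = 0.336.
−ln 0.336 = 1.091, so ζ = 1.091/√(π² + 1.190) = 0.328.

ζ ≈ 0.328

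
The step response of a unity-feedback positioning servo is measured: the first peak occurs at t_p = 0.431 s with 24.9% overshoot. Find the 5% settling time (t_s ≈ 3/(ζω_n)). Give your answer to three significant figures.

From the overshoot, ζ = −ln(OS)/√(π²+ln²(OS)) = 0.405.
t_p = π/ω_d ⇒ ω_d = 7.29 rad/s; then ω_n = ω_d/√(1−ζ²) = 7.97 rad/s.
t_s ≈ 3/(ζω_n) = 3/(0.405·7.97) = 0.930 s.

t_s ≈ 0.930 s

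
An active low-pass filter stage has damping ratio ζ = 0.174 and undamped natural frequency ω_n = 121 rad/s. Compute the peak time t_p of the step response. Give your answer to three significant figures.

The damped frequency is ω_d = ω_n√(1−ζ²) = 121·√(1−0.0303) = 119 rad/s.
Peak time t_p = π/ω_d = π/119 = 0.0264 s.

t_p ≈ 0.0264 s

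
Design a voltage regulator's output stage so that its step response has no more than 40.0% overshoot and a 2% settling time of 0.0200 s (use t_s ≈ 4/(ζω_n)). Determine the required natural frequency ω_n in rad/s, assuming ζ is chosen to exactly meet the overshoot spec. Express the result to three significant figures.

ω_n ≈ 714 rad/s

ζ = −ln(OS)/√(π² + (ln OS)²). With OS = 0.400, ln OS = −0.9163 and ζ = 0.9163/3.272 = 0.280.
Then ω_n = 4/(ζ t_s) = 4/(0.280 × 0.0200) = 714 rad/s.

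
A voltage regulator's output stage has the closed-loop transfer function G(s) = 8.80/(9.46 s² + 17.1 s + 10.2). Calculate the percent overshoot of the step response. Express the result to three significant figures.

Dividing through by 9.46: denominator becomes s² + 1.808 s + 1.078.
So ω_n = √1.078 = 1.04 rad/s and ζ = 1.808/(2·1.04) = 0.870.
%OS = 100 e^{−πζ/√(1−ζ²)} with ζ = 0.870 gives 0.387%.

%OS ≈ 0.387%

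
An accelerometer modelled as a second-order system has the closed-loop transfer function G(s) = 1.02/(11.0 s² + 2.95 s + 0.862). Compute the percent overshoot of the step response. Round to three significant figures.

%OS ≈ 18.0%

Dividing through by 11.0: denominator becomes s² + 0.2682 s + 0.07836.
So ω_n = √0.07836 = 0.280 rad/s and ζ = 0.2682/(2·0.280) = 0.479.
%OS = 100 e^{−πζ/√(1−ζ²)} with ζ = 0.479 gives 18.0%.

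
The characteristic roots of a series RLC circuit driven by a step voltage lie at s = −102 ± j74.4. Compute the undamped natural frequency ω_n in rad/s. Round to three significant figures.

ω_n ≈ 126 rad/s

The poles are at −σ ± jω_d with σ = 102 and ω_d = 74.4, so ω_n = √(σ²+ω_d²) = 126 rad/s and ζ = σ/ω_n = 0.808.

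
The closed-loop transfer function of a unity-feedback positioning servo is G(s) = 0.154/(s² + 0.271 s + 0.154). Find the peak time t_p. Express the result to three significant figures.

t_p ≈ 8.53 s

ω_n = √0.154 = 0.392 rad/s; ζ = 0.271/(2·0.392) = 0.345.
The damped frequency ω_d = ω_n√(1−ζ²) = 0.368 rad/s. Then t_p = π/ω_d = 8.53 s.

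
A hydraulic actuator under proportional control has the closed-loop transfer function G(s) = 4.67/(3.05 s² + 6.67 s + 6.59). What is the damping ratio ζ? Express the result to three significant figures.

ζ ≈ 0.744

Dividing through by 3.05: denominator becomes s² + 2.187 s + 2.161.
So ω_n = √2.161 = 1.47 rad/s and ζ = 2.187/(2·1.47) = 0.744.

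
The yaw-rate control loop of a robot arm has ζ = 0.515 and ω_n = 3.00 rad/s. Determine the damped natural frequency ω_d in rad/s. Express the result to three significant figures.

ω_d = ω_n√(1−ζ²) = 3.00·√0.735 = 2.57 rad/s.

ω_d ≈ 2.57 rad/s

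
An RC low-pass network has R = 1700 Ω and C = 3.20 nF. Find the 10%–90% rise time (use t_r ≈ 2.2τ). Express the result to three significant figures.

τ = RC = 1700 × 3.20 nF = 0.00000544 s.
t_r ≈ 2.2τ = 0.0000120 s.

t_r ≈ 0.0000120 s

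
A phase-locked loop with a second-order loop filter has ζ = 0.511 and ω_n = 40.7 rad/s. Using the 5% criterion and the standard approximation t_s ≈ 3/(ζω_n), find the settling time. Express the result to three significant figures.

t_s ≈ 0.144 s

t_s ≈ 3/(ζω_n) = 3/(0.511 × 40.7) = 0.144 s.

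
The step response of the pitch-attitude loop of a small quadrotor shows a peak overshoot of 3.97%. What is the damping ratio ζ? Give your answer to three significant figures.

ζ ≈ 0.716

ζ = −ln(OS)/√(π² + (ln OS)²). With OS = 0.0397, ln OS = −3.226 and ζ = 3.226/4.503 = 0.716.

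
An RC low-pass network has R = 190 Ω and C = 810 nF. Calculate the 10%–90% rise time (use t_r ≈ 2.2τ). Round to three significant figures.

τ = RC = 190 × 810 nF = 0.000154 s.
t_r ≈ 2.2τ = 0.000339 s.

t_r ≈ 0.000339 s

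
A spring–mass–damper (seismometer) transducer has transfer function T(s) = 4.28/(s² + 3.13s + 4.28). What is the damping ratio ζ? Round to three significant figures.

Comparing the denominator to s² + 2ζω_n s + ω_n²: ω_n = √4.28 = 2.07 rad/s, and 2ζω_n = 3.13 so ζ = 3.13/(2·2.07) = 0.756.

ζ ≈ 0.756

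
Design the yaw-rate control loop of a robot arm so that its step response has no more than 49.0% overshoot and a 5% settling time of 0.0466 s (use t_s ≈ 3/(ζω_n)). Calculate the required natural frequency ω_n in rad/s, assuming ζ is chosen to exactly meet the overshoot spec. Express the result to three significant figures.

Inverting the overshoot relation: ζ = |ln 0.490|/√(π² + ln²0.490) = 0.221.
Then ω_n = 3/(ζ t_s) = 3/(0.221 × 0.0466) = 291 rad/s.

ω_n ≈ 291 rad/s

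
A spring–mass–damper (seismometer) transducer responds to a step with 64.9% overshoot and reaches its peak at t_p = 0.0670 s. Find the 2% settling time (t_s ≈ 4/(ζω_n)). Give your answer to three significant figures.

The overshoot fixes ζ = −ln(OS)/√(π²+ln²(OS)) = 0.136.
t_p = π/ω_d ⇒ ω_d = 46.9 rad/s; then ω_n = ω_d/√(1−ζ²) = 47.3 rad/s.
t_s ≈ 4/(ζω_n) = 4/(0.136·47.3) = 0.620 s.

t_s ≈ 0.620 s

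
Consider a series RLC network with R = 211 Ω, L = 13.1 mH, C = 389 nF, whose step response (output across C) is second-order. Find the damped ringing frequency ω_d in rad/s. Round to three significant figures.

ω_d ≈ 11500 rad/s

For a series RLC circuit (capacitor voltage as output), ω_n = 1/√(LC) = 1/√(13.1 mH · 389 nF) = 14000 rad/s.
ζ = (R/2)·√(C/L) = (211/2)·√(389 nF/13.1 mH) = 0.575.
ω_d = ω_n√(1−ζ²) = 11500 rad/s.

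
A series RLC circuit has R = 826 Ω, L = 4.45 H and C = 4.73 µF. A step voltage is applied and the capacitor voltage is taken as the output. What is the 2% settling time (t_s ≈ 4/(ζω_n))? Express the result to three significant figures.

t_s ≈ 0.0431 s

For a series RLC circuit (capacitor voltage as output), ω_n = 1/√(LC) = 1/√(4.45 H · 4.73 µF) = 218 rad/s.
ζ = (R/2)·√(C/L) = (826/2)·√(4.73 µF/4.45 H) = 0.426.
t_s ≈ 4/(ζω_n) = 0.0431 s.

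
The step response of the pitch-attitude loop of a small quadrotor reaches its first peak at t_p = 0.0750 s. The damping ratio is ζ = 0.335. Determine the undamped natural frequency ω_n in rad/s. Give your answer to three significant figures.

ω_n ≈ 44.5 rad/s

Peak time t_p = π/ω_d, so ω_d = π/t_p = π/0.0750 = 41.9 rad/s.
ω_n = ω_d/√(1−ζ²) = 41.9/√0.888 = 44.5 rad/s.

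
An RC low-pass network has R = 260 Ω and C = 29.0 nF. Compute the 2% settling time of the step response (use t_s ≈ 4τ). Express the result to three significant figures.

τ = RC = 260 × 29.0 nF = 0.00000754 s.
t_s ≈ 4τ = 0.0000302 s.

t_s ≈ 0.0000302 s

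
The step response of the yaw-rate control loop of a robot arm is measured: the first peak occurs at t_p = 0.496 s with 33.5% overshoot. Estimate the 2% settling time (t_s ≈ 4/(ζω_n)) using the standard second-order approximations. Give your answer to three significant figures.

t_s ≈ 1.81 s

From the overshoot, ζ = −ln(OS)/√(π²+ln²(OS)) = 0.329.
t_p = π/ω_d ⇒ ω_d = 6.33 rad/s; then ω_n = ω_d/√(1−ζ²) = 6.71 rad/s.
t_s ≈ 4/(ζω_n) = 4/(0.329·6.71) = 1.81 s.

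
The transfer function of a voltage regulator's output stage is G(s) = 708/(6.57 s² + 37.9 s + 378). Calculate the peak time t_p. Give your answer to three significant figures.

t_p ≈ 0.448 s

Dividing through by 6.57: denominator becomes s² + 5.769 s + 57.53.
So ω_n = √57.53 = 7.59 rad/s and ζ = 5.769/(2·7.59) = 0.380.
ω_d = 7.59·√(1 − 0.380²) = 7.02 rad/s. t_p = π/ω_d = 0.448 s.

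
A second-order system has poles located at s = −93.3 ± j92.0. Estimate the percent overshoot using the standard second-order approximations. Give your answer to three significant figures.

|pole| = ω_n = √(93.3² + 92.0²) = 131 rad/s; ζ = cos θ = σ/ω_n = 0.712.
%OS = 100·exp(−πζ/√(1−ζ²)) = 4.13%.

%OS ≈ 4.13%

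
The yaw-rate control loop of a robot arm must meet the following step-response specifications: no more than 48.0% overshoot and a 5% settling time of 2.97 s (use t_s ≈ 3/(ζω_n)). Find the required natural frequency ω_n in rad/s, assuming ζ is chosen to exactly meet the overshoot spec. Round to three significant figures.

From %OS = 100·exp(−πζ/√(1−ζ²)), invert to get ζ = −ln(OS)/√(π² + ln²(OS)) with OS = 0.480.
−ln 0.480 = 0.7340, so ζ = 0.7340/√(π² + 0.5387) = 0.228.
From t_s ≈ 3/(ζω_n): ω_n = 3/(ζ·t_s) = 3/(0.228·2.97) = 4.44 rad/s.

ω_n ≈ 4.44 rad/s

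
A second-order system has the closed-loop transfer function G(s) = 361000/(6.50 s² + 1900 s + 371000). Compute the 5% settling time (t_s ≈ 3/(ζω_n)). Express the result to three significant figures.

t_s ≈ 0.0205 s

Dividing through by 6.50: denominator becomes s² + 292.3 s + 57080.
So ω_n = √57080 = 239 rad/s and ζ = 292.3/(2·239) = 0.612.
t_s ≈ 3/(ζω_n) = 0.0205 s.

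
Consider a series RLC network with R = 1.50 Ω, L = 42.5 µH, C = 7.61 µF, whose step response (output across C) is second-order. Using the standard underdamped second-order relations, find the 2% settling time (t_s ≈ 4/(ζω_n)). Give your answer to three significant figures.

t_s ≈ 0.000227 s

For a series RLC circuit (capacitor voltage as output), ω_n = 1/√(LC) = 1/√(42.5 µH · 7.61 µF) = 55600 rad/s.
ζ = (R/2)·√(C/L) = (1.50/2)·√(7.61 µF/42.5 µH) = 0.317.
t_s ≈ 4/(ζω_n) = 0.000227 s.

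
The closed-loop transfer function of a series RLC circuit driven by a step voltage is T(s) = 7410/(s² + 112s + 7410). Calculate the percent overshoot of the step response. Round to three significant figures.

%OS ≈ 6.78%

Comparing the denominator to s² + 2ζω_n s + ω_n²: ω_n = √7410 = 86.1 rad/s, and 2ζω_n = 112 so ζ = 112/(2·86.1) = 0.651.
Overshoot: exp(−π·0.651/√(1−0.651²)) = 0.0678, i.e. 6.78%.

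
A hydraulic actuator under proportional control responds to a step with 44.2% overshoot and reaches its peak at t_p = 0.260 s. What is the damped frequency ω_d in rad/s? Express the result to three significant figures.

t_p = π/ω_d, so ω_d = π/0.260 = 12.1 rad/s.

ω_d ≈ 12.1 rad/s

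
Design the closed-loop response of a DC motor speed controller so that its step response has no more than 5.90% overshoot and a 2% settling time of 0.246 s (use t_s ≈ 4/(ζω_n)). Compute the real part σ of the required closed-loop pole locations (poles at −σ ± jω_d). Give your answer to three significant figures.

The settling-time spec alone fixes σ = ζω_n = 4/t_s = 4/0.246 = 16.3.
(Overshoot then fixes ζ = 0.669 and hence ω_d = σ·√(1−ζ²)/ζ = 18.0 rad/s.)

σ ≈ 16.3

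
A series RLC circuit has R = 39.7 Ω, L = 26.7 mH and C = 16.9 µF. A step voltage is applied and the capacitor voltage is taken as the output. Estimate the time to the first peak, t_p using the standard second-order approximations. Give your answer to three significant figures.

t_p ≈ 0.00244 s

For a series RLC circuit (capacitor voltage as output), ω_n = 1/√(LC) = 1/√(26.7 mH · 16.9 µF) = 1490 rad/s.
ζ = (R/2)·√(C/L) = (39.7/2)·√(16.9 µF/26.7 mH) = 0.499.
The damped frequency ω_d = ω_n√(1−ζ²) = 1290 rad/s. t_p = π/ω_d = 0.00244 s.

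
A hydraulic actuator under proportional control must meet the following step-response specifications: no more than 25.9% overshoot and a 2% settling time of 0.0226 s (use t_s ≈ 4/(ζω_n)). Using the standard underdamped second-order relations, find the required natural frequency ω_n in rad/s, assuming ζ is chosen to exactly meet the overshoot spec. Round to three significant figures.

ω_n ≈ 448 rad/s

ζ = −ln(OS)/√(π² + (ln OS)²). With OS = 0.259, ln OS = −1.351 and ζ = 1.351/3.420 = 0.395.
From t_s ≈ 4/(ζω_n): ω_n = 4/(ζ·t_s) = 4/(0.395·0.0226) = 448 rad/s.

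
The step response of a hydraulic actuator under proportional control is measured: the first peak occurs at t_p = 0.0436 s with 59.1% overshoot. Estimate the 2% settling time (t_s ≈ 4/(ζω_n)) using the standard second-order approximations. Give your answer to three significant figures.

The overshoot fixes ζ = −ln(OS)/√(π²+ln²(OS)) = 0.165.
From t_p = π/ω_d, ω_d = π/0.0436 = 72.1 rad/s, so ω_n = ω_d/√(1−ζ²) = 73.1 rad/s.
t_s ≈ 4/(ζω_n) = 4/(0.165·73.1) = 0.332 s.

t_s ≈ 0.332 s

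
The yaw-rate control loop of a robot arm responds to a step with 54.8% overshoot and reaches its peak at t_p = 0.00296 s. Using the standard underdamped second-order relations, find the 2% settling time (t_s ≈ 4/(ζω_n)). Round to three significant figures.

t_s ≈ 0.0197 s

The overshoot fixes ζ = −ln(OS)/√(π²+ln²(OS)) = 0.188.
t_p = π/ω_d ⇒ ω_d = 1060 rad/s; then ω_n = ω_d/√(1−ζ²) = 1080 rad/s.
t_s ≈ 4/(ζω_n) = 4/(0.188·1080) = 0.0197 s.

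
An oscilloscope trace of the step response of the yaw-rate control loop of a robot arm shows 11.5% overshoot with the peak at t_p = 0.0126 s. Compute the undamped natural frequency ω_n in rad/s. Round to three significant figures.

ω_n ≈ 303 rad/s

ζ from %OS: ζ = |ln 0.115|/√(π²+ln²0.115) = 0.567.
From t_p = π/ω_d, ω_d = π/0.0126 = 249 rad/s, so ω_n = ω_d/√(1−ζ²) = 303 rad/s.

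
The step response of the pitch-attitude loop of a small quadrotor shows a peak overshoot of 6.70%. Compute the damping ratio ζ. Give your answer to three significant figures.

From %OS = 100·exp(−πζ/√(1−ζ²)), invert to get ζ = −ln(OS)/√(π² + ln²(OS)) with OS = 0.0670.
−ln 0.0670 = 2.703, so ζ = 2.703/√(π² + 7.307) = 0.652.

ζ ≈ 0.652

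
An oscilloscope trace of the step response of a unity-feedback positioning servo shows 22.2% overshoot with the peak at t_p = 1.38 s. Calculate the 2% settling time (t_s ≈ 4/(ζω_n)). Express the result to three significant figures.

The overshoot fixes ζ = −ln(OS)/√(π²+ln²(OS)) = 0.432.
t_p = π/ω_d ⇒ ω_d = 2.28 rad/s; then ω_n = ω_d/√(1−ζ²) = 2.52 rad/s.
t_s ≈ 4/(ζω_n) = 4/(0.432·2.52) = 3.67 s.

t_s ≈ 3.67 s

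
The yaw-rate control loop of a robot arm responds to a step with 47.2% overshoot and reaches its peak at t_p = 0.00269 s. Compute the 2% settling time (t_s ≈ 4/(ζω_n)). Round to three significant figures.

ζ from %OS: ζ = |ln 0.472|/√(π²+ln²0.472) = 0.232.
t_p = π/ω_d ⇒ ω_d = 1170 rad/s; then ω_n = ω_d/√(1−ζ²) = 1200 rad/s.
t_s ≈ 4/(ζω_n) = 4/(0.232·1200) = 0.0143 s.

t_s ≈ 0.0143 s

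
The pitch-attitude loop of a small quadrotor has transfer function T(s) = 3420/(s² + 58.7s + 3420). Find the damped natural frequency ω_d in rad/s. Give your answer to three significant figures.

ω_d ≈ 50.6 rad/s

Comparing the denominator to s² + 2ζω_n s + ω_n²: ω_n = √3420 = 58.5 rad/s, and 2ζω_n = 58.7 so ζ = 58.7/(2·58.5) = 0.502.
ω_d = 58.5·√(1 − 0.502²) = 50.6 rad/s.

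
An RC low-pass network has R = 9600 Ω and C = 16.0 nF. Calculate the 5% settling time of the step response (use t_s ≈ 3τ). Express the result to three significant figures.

t_s ≈ 0.000461 s

τ = RC = 9600 × 16.0 nF = 0.000154 s.
t_s ≈ 3τ = 0.000461 s.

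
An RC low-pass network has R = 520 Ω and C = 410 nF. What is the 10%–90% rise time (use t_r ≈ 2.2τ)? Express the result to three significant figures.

t_r ≈ 0.000469 s

τ = RC = 520 × 410 nF = 0.000213 s.
t_r ≈ 2.2τ = 0.000469 s.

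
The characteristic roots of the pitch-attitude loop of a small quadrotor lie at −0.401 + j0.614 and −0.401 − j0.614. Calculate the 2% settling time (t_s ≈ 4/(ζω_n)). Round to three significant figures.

t_s ≈ 9.98 s

For poles at −σ ± jω_d, ζω_n = σ = 0.401, so t_s ≈ 4/σ = 9.98 s.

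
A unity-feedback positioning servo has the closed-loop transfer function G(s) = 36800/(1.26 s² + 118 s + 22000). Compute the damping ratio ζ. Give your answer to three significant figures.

ζ ≈ 0.354

Dividing through by 1.26: denominator becomes s² + 93.65 s + 17460.
So ω_n = √17460 = 132 rad/s and ζ = 93.65/(2·132) = 0.354.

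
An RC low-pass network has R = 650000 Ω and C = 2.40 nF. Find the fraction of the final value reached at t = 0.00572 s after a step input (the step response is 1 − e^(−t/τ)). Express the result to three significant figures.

y/y_∞ ≈ 0.974

τ = RC = 650000 × 2.40 nF = 0.00156 s.
y(t)/y_∞ = 1 − e^(−t/τ) = 1 − e^(−0.00572/0.00156) = 1 − e^(−3.67) = 0.974.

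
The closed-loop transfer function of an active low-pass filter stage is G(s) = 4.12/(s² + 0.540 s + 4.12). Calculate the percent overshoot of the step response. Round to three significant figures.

%OS ≈ 65.6%

Comparing the denominator to s² + 2ζω_n s + ω_n²: ω_n = √4.12 = 2.03 rad/s, and 2ζω_n = 0.540 so ζ = 0.540/(2·2.03) = 0.133.
%OS = 100 e^{−πζ/√(1−ζ²)} with ζ = 0.133 gives 65.6%.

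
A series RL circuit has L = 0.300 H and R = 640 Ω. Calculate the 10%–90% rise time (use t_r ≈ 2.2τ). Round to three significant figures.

t_r ≈ 0.00103 s

τ = L/R = 0.300/640 = 0.000469 s.
t_r ≈ 2.2τ = 0.00103 s.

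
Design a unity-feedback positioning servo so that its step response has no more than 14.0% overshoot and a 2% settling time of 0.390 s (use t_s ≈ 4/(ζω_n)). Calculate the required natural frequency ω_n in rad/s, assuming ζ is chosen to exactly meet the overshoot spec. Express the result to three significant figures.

Inverting the overshoot relation: ζ = |ln 0.140|/√(π² + ln²0.140) = 0.531.
From t_s ≈ 4/(ζω_n): ω_n = 4/(ζ·t_s) = 4/(0.531·0.390) = 19.3 rad/s.

ω_n ≈ 19.3 rad/s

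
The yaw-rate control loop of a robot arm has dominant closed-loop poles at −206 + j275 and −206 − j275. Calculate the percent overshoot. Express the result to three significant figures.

%OS ≈ 9.51%

The poles are at −σ ± jω_d with σ = 206 and ω_d = 275, so ω_n = √(σ²+ω_d²) = 344 rad/s and ζ = σ/ω_n = 0.600.
Overshoot: exp(−π·0.600/√(1−0.600²)) = 0.0951, i.e. 9.51%.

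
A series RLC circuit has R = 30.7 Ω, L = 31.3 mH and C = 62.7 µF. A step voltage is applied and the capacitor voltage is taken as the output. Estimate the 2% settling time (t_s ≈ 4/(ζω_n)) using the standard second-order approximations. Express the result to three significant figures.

t_s ≈ 0.00816 s

For a series RLC circuit (capacitor voltage as output), ω_n = 1/√(LC) = 1/√(31.3 mH · 62.7 µF) = 714 rad/s.
ζ = (R/2)·√(C/L) = (30.7/2)·√(62.7 µF/31.3 mH) = 0.687.
t_s ≈ 4/(ζω_n) = 0.00816 s.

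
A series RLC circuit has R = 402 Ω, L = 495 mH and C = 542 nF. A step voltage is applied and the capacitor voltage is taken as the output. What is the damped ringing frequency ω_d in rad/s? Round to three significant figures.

For a series RLC circuit (capacitor voltage as output), ω_n = 1/√(LC) = 1/√(495 mH · 542 nF) = 1930 rad/s.
ζ = (R/2)·√(C/L) = (402/2)·√(542 nF/495 mH) = 0.210.
ω_d = ω_n√(1−ζ²) = 1890 rad/s.

ω_d ≈ 1890 rad/s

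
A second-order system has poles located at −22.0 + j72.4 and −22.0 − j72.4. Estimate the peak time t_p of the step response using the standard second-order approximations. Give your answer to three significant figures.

t_p ≈ 0.0434 s

t_p = π/ω_d with ω_d = 72.4 (the imaginary part), so t_p = 0.0434 s.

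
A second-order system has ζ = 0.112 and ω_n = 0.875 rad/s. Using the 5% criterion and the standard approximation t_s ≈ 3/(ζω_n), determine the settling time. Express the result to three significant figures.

t_s ≈ 30.6 s

t_s ≈ 3/(ζω_n) = 3/(0.112 × 0.875) = 30.6 s.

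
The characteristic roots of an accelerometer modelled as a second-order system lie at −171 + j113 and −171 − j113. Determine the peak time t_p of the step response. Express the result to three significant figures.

t_p ≈ 0.0278 s

t_p = π/ω_d with ω_d = 113 (the imaginary part), so t_p = 0.0278 s.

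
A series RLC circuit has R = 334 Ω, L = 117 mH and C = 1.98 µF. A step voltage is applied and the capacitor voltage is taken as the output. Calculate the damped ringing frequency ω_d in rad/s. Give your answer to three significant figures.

ω_d ≈ 1510 rad/s

For a series RLC circuit (capacitor voltage as output), ω_n = 1/√(LC) = 1/√(117 mH · 1.98 µF) = 2080 rad/s.
ζ = (R/2)·√(C/L) = (334/2)·√(1.98 µF/117 mH) = 0.687.
The damped frequency ω_d = ω_n√(1−ζ²) = 1510 rad/s.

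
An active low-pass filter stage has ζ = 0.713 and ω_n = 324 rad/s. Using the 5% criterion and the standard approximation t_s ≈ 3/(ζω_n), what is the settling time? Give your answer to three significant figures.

t_s ≈ 3/(ζω_n) = 3/(0.713 × 324) = 0.0130 s.

t_s ≈ 0.0130 s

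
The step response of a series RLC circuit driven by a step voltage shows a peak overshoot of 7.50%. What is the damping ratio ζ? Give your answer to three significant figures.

From %OS = 100·exp(−πζ/√(1−ζ²)), invert to get ζ = −ln(OS)/√(π² + ln²(OS)) with OS = 0.0750.
−ln 0.0750 = 2.590, so ζ = 2.590/√(π² + 6.709) = 0.636.

ζ ≈ 0.636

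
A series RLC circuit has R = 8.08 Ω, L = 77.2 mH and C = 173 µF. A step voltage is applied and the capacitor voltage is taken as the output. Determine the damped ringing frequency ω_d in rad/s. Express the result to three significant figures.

For a series RLC circuit (capacitor voltage as output), ω_n = 1/√(LC) = 1/√(77.2 mH · 173 µF) = 274 rad/s.
ζ = (R/2)·√(C/L) = (8.08/2)·√(173 µF/77.2 mH) = 0.191.
ω_d = 274·√(1 − 0.191²) = 269 rad/s.

ω_d ≈ 269 rad/s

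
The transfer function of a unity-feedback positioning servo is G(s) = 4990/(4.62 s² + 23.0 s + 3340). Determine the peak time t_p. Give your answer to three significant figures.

Dividing through by 4.62: denominator becomes s² + 4.978 s + 722.9.
So ω_n = √722.9 = 26.9 rad/s and ζ = 4.978/(2·26.9) = 0.0926.
ω_d = ω_n√(1−ζ²) = 26.8 rad/s. t_p = π/ω_d = 0.117 s.

t_p ≈ 0.117 s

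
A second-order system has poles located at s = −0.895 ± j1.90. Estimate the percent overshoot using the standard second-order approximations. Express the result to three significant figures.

%OS ≈ 22.8%

|pole| = ω_n = √(0.895² + 1.90²) = 2.10 rad/s; ζ = cos θ = σ/ω_n = 0.426.
%OS = 100·exp(−πζ/√(1−ζ²)) = 22.8%.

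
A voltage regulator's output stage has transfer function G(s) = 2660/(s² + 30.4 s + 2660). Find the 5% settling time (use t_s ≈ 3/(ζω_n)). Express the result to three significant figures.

t_s ≈ 0.197 s

ω_n = √2660 = 51.6 rad/s; ζ = 30.4/(2·51.6) = 0.295.
t_s ≈ 3/(ζω_n) = 3/(0.295·51.6) = 0.197 s.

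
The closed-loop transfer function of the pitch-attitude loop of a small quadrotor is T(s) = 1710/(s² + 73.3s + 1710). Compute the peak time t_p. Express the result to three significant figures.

t_p ≈ 0.164 s

Comparing the denominator to s² + 2ζω_n s + ω_n²: ω_n = √1710 = 41.4 rad/s, and 2ζω_n = 73.3 so ζ = 73.3/(2·41.4) = 0.886.
ω_d = ω_n√(1−ζ²) = 19.2 rad/s. Then t_p = π/ω_d = 0.164 s.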